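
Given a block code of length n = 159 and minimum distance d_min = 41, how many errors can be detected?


Detection capability = d_min - 1 = 41 - 1 = 40

40 errors


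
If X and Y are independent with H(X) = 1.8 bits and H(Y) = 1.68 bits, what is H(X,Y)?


For independent variables, H(X,Y) = H(X) + H(Y) = 1.8 + 1.68 = 3.48

3.48 bits


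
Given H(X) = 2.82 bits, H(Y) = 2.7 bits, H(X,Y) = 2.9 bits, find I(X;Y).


I(X;Y) = H(X) + H(Y) - H(X,Y) = 2.82 + 2.7 - 2.9 = 2.62

2.62 bits


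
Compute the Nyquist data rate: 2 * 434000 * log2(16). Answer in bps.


Rate = 2 * B * log2(M) = 2 * 434000 * 4.0 = 3472000.0

3472000.0 bps


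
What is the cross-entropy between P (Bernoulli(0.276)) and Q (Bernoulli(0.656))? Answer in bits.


H(P,Q) = -p*log2(q) - (1-p)*log2(1-q). -0.276*log2(0.656) = 0.167872; -0.724*log2(0.344) = 1.114612. H(P,Q) = 0.167872 + 1.114612 = 1.2825

1.2825 bits


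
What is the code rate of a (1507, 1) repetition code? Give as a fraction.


Rate = k/n = 1/1507

1/1507


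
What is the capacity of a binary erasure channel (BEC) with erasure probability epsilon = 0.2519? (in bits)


C = 1 - epsilon = 1 - 0.2519 = 0.7481

0.7481 bits


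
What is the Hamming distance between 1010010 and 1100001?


Count differing positions: . ^ ^ . . ^ ^ = 4 differences

4


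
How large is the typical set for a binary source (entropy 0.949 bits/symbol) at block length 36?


log2|A_typical| = nH = 36 * 0.949 = 34.164, so |A_typical| ~ 2^34.164 = 1.925e+10

1.925e+10


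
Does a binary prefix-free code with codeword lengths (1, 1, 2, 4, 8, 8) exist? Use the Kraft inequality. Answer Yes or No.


Kraft sum = sum(2^(-l_i)) = 1.3203, need <= 1. Result: violated (a binary prefix-free code with these lengths cannot exist)

No


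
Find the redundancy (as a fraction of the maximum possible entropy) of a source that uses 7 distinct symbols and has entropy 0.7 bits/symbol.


H_max = log2(K) = log2(7) = 2.8074 bits/symbol. Redundancy = 1 - H/H_max = 1 - 0.7/2.8074 = 1 - 0.2493 = 0.7507

0.7507


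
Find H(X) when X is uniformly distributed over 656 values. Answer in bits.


H = log2(n) = log2(656) = 9.3576

9.3576 bits


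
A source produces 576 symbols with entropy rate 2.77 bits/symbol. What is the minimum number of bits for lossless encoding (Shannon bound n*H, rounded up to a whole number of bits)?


Minimum bits >= n * H = 576 * 2.77 = 1595.52, rounded up to a whole number of bits = 1596

1596 bits


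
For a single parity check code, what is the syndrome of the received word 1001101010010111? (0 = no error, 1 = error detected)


Syndrome = XOR of all bits = 1 XOR 0 XOR 0 XOR 1 XOR 1 XOR 0 XOR 1 XOR 0 XOR 1 XOR 0 XOR 0 XOR 1 XOR 0 XOR 1 XOR 1 XOR 1 = 1

1


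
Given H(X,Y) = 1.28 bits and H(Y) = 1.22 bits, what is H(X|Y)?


H(X|Y) = H(X,Y) - H(Y) = 1.28 - 1.22 = 0.06

0.06 bits


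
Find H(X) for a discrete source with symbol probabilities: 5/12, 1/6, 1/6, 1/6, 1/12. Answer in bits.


H = -sum(p_i * log2(p_i)). Terms: -(5/12)*log2(5/12) = 0.526264; -(1/6)*log2(1/6) = 0.430827; -(1/6)*log2(1/6) = 0.430827; -(1/6)*log2(1/6) = 0.430827; -(1/12)*log2(1/12) = 0.298747. H = 0.526264 + 0.430827 + 0.430827 + 0.430827 + 0.298747 = 2.1175

2.1175 bits


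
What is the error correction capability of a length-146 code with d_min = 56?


Correction capability = floor((d-1)/2) = floor((56-1)/2) = 27

27 errors


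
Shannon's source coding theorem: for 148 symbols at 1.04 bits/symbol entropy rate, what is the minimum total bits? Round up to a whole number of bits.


Minimum bits >= n * H = 148 * 1.04 = 153.92, rounded up to a whole number of bits = 154

154 bits


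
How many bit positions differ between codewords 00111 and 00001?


Count differing positions: . . ^ ^ . = 2 differences

2


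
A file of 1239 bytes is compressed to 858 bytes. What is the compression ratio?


Ratio = original / compressed = 1239 / 858 = 1.4441

1.4441


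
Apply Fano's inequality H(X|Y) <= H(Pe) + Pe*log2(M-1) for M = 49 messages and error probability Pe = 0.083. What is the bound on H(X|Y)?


H(Pe) = -Pe*log2(Pe) - (1-Pe)*log2(1-Pe) = -0.083*log2(0.083) - 0.917*log2(0.917) = 0.298032 + 0.114631 = 0.4127. Pe*log2(M-1) = 0.083*log2(48) = 0.463552. Bound = H(Pe) + Pe*log2(M-1) = 0.298032 + 0.114631 + 0.463552 = 0.8762

0.8762 bits


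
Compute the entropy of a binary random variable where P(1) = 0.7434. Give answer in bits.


H = -p*log2(p) - (1-p)*log2(1-p). -0.7434*log2(0.7434) = 0.318019; -0.2566*log2(0.2566) = 0.503554. H = 0.318019 + 0.503554 = 0.8216

0.8216 bits


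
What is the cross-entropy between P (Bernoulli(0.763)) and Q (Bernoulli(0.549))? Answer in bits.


H(P,Q) = -p*log2(q) - (1-p)*log2(1-q). -0.763*log2(0.549) = 0.660088; -0.237*log2(0.451) = 0.272266. H(P,Q) = 0.660088 + 0.272266 = 0.9324

0.9324 bits


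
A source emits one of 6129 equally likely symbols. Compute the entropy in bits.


H = log2(n) = log2(6129) = 12.5814

12.5814 bits


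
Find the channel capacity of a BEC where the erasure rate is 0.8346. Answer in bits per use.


C = 1 - epsilon = 1 - 0.8346 = 0.1654

0.1654 bits


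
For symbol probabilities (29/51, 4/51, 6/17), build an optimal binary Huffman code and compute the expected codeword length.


Huffman construction (repeatedly merge the two least-probable nodes; each merge adds 1 bit to every symbol beneath it): 4/51 + 6/17 = 22/51; 22/51 + 29/51 = 1. Resulting codeword lengths (in the order the probabilities were given): (1, 2, 2). L_avg = sum(p_i * l_i) = 29/51*1 + 4/51*2 + 6/17*2 = 73/51 = 1.4314

1.4314 bits


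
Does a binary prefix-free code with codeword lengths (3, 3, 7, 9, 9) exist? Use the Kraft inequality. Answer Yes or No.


Kraft sum = sum(2^(-l_i)) = 0.2617, need <= 1. Result: satisfied (a binary prefix-free code with these lengths exists)

Yes


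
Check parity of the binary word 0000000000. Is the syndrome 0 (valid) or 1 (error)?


Syndrome = XOR of all bits = 0 XOR 0 XOR 0 XOR 0 XOR 0 XOR 0 XOR 0 XOR 0 XOR 0 XOR 0 = 0

0


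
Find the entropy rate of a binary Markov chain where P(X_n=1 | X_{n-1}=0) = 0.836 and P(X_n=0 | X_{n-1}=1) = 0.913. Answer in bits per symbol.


Stationary distribution: pi_0 = p10/(p01+p10) = 0.522, pi_1 = 0.478. Entropy rate H' = pi_0*H(p01) + pi_1*H(p10) = 0.522*0.6438 + 0.478*0.4264 = 0.5399

0.5399 bits/symbol


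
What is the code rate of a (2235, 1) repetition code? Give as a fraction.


Rate = k/n = 1/2235

1/2235


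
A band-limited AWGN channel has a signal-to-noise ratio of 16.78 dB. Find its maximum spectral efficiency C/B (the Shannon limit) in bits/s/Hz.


SNR_linear = 10^(16.78/10) = 47.6431; C/B = log2(1 + SNR_linear) = log2(1 + 47.6431) = 5.6042

5.6042 bits/s/Hz


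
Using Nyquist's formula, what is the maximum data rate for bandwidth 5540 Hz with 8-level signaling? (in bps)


Rate = 2 * B * log2(M) = 2 * 5540 * 3.0 = 33240.0

33240.0 bps


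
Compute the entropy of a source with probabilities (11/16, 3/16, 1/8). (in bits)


H = -sum(p_i * log2(p_i)). Terms: -(11/16)*log2(11/16) = 0.371641; -(3/16)*log2(3/16) = 0.452820; -(1/8)*log2(1/8) = 0.375000. H = 0.371641 + 0.452820 + 0.375000 = 1.1995

1.1995 bits


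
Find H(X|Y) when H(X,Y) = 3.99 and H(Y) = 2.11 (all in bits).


H(X|Y) = H(X,Y) - H(Y) = 3.99 - 2.11 = 1.88

1.88 bits


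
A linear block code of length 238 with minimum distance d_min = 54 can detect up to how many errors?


Detection capability = d_min - 1 = 54 - 1 = 53

53 errors


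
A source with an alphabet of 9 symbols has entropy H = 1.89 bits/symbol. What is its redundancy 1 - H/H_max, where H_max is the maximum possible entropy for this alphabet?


H_max = log2(K) = log2(9) = 3.1699 bits/symbol. Redundancy = 1 - H/H_max = 1 - 1.89/3.1699 = 1 - 0.5962 = 0.4038

0.4038


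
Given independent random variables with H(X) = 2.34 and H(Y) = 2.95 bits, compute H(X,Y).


For independent variables, H(X,Y) = H(X) + H(Y) = 2.34 + 2.95 = 5.29

5.29 bits


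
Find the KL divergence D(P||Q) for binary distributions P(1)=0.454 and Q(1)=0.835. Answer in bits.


KL = p*log2(p/q) + (1-p)*log2((1-p)/(1-q)) = 0.454*log2(0.454/0.835) + 0.546*log2(0.546/0.165) = 0.5435

0.5435 bits


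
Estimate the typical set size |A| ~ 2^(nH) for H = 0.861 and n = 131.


log2|A_typical| = nH = 131 * 0.861 = 112.791, so |A_typical| ~ 2^112.791 = 8.984e+33

8.984e+33


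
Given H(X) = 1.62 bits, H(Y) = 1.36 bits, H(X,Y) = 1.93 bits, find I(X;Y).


I(X;Y) = H(X) + H(Y) - H(X,Y) = 1.62 + 1.36 - 1.93 = 1.05

1.05 bits


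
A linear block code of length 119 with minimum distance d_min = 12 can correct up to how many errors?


Correction capability = floor((d-1)/2) = floor((12-1)/2) = 5

5 errors


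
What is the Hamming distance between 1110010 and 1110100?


Count differing positions: . . . . ^ ^ . = 2 differences

2


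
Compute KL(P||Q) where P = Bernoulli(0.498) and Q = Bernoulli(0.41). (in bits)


KL = p*log2(p/q) + (1-p)*log2((1-p)/(1-q)) = 0.498*log2(0.498/0.41) + 0.502*log2(0.502/0.59) = 0.0227

0.0227 bits


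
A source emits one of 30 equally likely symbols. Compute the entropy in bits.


H = log2(n) = log2(30) = 4.9069

4.9069 bits


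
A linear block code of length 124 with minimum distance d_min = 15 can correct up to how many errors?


Correction capability = floor((d-1)/2) = floor((15-1)/2) = 7

7 errors


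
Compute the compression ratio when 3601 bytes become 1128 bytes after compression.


Ratio = original / compressed = 3601 / 1128 = 3.1924

3.1924


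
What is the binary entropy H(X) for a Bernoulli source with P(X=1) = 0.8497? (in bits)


H = -p*log2(p) - (1-p)*log2(1-p). -0.8497*log2(0.8497) = 0.199658; -0.1503*log2(0.1503) = 0.410933. H = 0.199658 + 0.410933 = 0.6106

0.6106 bits


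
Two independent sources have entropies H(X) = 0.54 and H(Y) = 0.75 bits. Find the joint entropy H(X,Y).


For independent variables, H(X,Y) = H(X) + H(Y) = 0.54 + 0.75 = 1.29

1.29 bits


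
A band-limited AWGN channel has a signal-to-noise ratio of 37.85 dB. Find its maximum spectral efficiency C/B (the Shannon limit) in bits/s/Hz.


SNR_linear = 10^(37.85/10) = 6095.369; C/B = log2(1 + SNR_linear) = log2(1 + 6095.369) = 12.5737

12.5737 bits/s/Hz


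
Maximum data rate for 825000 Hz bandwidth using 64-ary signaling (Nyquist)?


Rate = 2 * B * log2(M) = 2 * 825000 * 6.0 = 9900000.0

9900000.0 bps


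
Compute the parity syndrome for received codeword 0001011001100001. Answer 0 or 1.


Syndrome = XOR of all bits = 0 XOR 0 XOR 0 XOR 1 XOR 0 XOR 1 XOR 1 XOR 0 XOR 0 XOR 1 XOR 1 XOR 0 XOR 0 XOR 0 XOR 0 XOR 1 = 0

0


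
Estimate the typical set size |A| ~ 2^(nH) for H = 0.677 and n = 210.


log2|A_typical| = nH = 210 * 0.677 = 142.17, so |A_typical| ~ 2^142.17 = 6.272e+42

6.272e+42


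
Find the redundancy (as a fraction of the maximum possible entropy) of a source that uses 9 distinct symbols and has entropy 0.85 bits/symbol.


H_max = log2(K) = log2(9) = 3.1699 bits/symbol. Redundancy = 1 - H/H_max = 1 - 0.85/3.1699 = 1 - 0.2681 = 0.7319

0.7319


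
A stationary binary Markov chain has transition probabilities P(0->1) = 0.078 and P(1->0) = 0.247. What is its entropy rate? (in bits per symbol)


Stationary distribution: pi_0 = p10/(p01+p10) = 0.76, pi_1 = 0.24. Entropy rate H' = pi_0*H(p01) + pi_1*H(p10) = 0.76*0.3951 + 0.24*0.8065 = 0.4938

0.4938 bits/symbol


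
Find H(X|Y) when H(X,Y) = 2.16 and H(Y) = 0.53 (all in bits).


H(X|Y) = H(X,Y) - H(Y) = 2.16 - 0.53 = 1.63

1.63 bits


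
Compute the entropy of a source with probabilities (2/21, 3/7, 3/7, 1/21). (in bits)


H = -sum(p_i * log2(p_i)). Terms: -(2/21)*log2(2/21) = 0.323078; -(3/7)*log2(3/7) = 0.523882; -(3/7)*log2(3/7) = 0.523882; -(1/21)*log2(1/21) = 0.209158. H = 0.323078 + 0.523882 + 0.523882 + 0.209158 = 1.58

1.58 bits


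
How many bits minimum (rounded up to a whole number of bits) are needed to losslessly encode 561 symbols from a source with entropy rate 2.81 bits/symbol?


Minimum bits >= n * H = 561 * 2.81 = 1576.41, rounded up to a whole number of bits = 1577

1577 bits


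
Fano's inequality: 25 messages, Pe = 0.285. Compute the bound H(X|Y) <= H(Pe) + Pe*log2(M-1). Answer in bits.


H(Pe) = -Pe*log2(Pe) - (1-Pe)*log2(1-Pe) = -0.285*log2(0.285) - 0.715*log2(0.715) = 0.516125 + 0.346049 = 0.8622. Pe*log2(M-1) = 0.285*log2(24) = 1.306714. Bound = H(Pe) + Pe*log2(M-1) = 0.516125 + 0.346049 + 1.306714 = 2.1689

2.1689 bits


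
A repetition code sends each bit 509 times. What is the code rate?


Rate = k/n = 1/509

1/509


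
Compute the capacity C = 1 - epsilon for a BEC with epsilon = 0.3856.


C = 1 - epsilon = 1 - 0.3856 = 0.6144

0.6144 bits


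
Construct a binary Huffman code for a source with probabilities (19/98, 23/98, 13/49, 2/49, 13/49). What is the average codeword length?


Huffman construction (repeatedly merge the two least-probable nodes; each merge adds 1 bit to every symbol beneath it): 2/49 + 19/98 = 23/98; 23/98 + 23/98 = 23/49; 13/49 + 13/49 = 26/49; 23/49 + 26/49 = 1. Resulting codeword lengths (in the order the probabilities were given): (3, 2, 2, 3, 2). L_avg = sum(p_i * l_i) = 19/98*3 + 23/98*2 + 13/49*2 + 2/49*3 + 13/49*2 = 219/98 = 2.2347

2.2347 bits


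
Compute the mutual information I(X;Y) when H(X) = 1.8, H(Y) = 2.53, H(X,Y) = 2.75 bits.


I(X;Y) = H(X) + H(Y) - H(X,Y) = 1.8 + 2.53 - 2.75 = 1.58

1.58 bits


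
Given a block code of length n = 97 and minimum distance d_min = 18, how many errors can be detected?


Detection capability = d_min - 1 = 18 - 1 = 17

17 errors


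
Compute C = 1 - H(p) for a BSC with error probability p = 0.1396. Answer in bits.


H(p) = -p*log2(p) - (1-p)*log2(1-p) = -0.1396*log2(0.1396) - 0.8604*log2(0.8604) = 0.396552 + 0.186638 = 0.5832. C = 1 - H(p) = 1 - 0.5832 = 0.4168

0.4168 bits


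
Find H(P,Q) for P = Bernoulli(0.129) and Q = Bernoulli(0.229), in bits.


H(P,Q) = -p*log2(q) - (1-p)*log2(1-q). -0.129*log2(0.229) = 0.274329; -0.871*log2(0.771) = 0.326797. H(P,Q) = 0.274329 + 0.326797 = 0.6011

0.6011 bits


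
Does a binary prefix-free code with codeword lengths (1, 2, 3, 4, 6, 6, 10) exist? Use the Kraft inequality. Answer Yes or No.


Kraft sum = sum(2^(-l_i)) = 0.9697, need <= 1. Result: satisfied (a binary prefix-free code with these lengths exists)

Yes


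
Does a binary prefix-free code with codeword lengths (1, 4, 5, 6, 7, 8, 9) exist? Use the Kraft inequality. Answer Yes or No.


Kraft sum = sum(2^(-l_i)) = 0.623, need <= 1. Result: satisfied (a binary prefix-free code with these lengths exists)

Yes


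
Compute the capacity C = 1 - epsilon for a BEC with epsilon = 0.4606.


C = 1 - epsilon = 1 - 0.4606 = 0.5394

0.5394 bits


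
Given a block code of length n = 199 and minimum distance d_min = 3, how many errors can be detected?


Detection capability = d_min - 1 = 3 - 1 = 2

2 errors


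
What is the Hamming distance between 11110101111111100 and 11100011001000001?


Count differing positions: . . . ^ . ^ ^ . ^ ^ . ^ ^ ^ ^ . ^ = 10 differences

10


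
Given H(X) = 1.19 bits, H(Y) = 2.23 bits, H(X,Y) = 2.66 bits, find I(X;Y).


I(X;Y) = H(X) + H(Y) - H(X,Y) = 1.19 + 2.23 - 2.66 = 0.76

0.76 bits


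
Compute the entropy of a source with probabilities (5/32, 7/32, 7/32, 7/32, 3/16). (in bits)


H = -sum(p_i * log2(p_i)). Terms: -(5/32)*log2(5/32) = 0.418449; -(7/32)*log2(7/32) = 0.479641; -(7/32)*log2(7/32) = 0.479641; -(7/32)*log2(7/32) = 0.479641; -(3/16)*log2(3/16) = 0.452820. H = 0.418449 + 0.479641 + 0.479641 + 0.479641 + 0.452820 = 2.3102

2.3102 bits


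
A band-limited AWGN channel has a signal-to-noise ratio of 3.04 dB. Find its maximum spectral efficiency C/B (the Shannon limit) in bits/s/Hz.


SNR_linear = 10^(3.04/10) = 2.0137; C/B = log2(1 + SNR_linear) = log2(1 + 2.0137) = 1.5915

1.5915 bits/s/Hz


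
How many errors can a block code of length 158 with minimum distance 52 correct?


Correction capability = floor((d-1)/2) = floor((52-1)/2) = 25

25 errors


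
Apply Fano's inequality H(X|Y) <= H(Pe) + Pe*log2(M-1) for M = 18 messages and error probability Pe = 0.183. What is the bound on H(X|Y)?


H(Pe) = -Pe*log2(Pe) - (1-Pe)*log2(1-Pe) = -0.183*log2(0.183) - 0.817*log2(0.817) = 0.448365 + 0.238231 = 0.6866. Pe*log2(M-1) = 0.183*log2(17) = 0.748006. Bound = H(Pe) + Pe*log2(M-1) = 0.448365 + 0.238231 + 0.748006 = 1.4346

1.4346 bits


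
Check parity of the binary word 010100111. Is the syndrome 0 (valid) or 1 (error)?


Syndrome = XOR of all bits = 0 XOR 1 XOR 0 XOR 1 XOR 0 XOR 0 XOR 1 XOR 1 XOR 1 = 1

1


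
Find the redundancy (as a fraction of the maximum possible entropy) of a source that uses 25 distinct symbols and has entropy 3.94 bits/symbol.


H_max = log2(K) = log2(25) = 4.6439 bits/symbol. Redundancy = 1 - H/H_max = 1 - 3.94/4.6439 = 1 - 0.8484 = 0.1516

0.1516


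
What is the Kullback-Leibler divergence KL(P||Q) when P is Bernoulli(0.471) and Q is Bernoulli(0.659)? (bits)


KL = p*log2(p/q) + (1-p)*log2((1-p)/(1-q)) = 0.471*log2(0.471/0.659) + 0.529*log2(0.529/0.341) = 0.1069

0.1069 bits


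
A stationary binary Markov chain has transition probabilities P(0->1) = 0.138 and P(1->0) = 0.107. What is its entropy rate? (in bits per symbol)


Stationary distribution: pi_0 = p10/(p01+p10) = 0.4367, pi_1 = 0.5633. Entropy rate H' = pi_0*H(p01) + pi_1*H(p10) = 0.4367*0.579 + 0.5633*0.4908 = 0.5293

0.5293 bits/symbol


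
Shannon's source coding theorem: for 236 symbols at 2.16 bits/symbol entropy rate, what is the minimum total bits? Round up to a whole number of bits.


Minimum bits >= n * H = 236 * 2.16 = 509.76, rounded up to a whole number of bits = 510

510 bits


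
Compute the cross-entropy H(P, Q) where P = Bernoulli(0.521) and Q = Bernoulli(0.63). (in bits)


H(P,Q) = -p*log2(q) - (1-p)*log2(1-q). -0.521*log2(0.63) = 0.347286; -0.479*log2(0.37) = 0.687079. H(P,Q) = 0.347286 + 0.687079 = 1.0344

1.0344 bits


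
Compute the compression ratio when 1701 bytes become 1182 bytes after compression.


Ratio = original / compressed = 1701 / 1182 = 1.4391

1.4391


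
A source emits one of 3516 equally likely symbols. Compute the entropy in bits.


H = log2(n) = log2(3516) = 11.7797

11.7797 bits


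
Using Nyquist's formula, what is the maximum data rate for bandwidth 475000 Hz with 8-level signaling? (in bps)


Rate = 2 * B * log2(M) = 2 * 475000 * 3.0 = 2850000.0

2850000.0 bps


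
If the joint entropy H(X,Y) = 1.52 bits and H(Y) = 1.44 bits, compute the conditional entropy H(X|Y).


H(X|Y) = H(X,Y) - H(Y) = 1.52 - 1.44 = 0.08

0.08 bits


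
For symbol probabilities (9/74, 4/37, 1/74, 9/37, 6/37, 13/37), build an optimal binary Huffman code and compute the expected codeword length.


Huffman construction (repeatedly merge the two least-probable nodes; each merge adds 1 bit to every symbol beneath it): 1/74 + 4/37 = 9/74; 9/74 + 9/74 = 9/37; 6/37 + 9/37 = 15/37; 9/37 + 13/37 = 22/37; 15/37 + 22/37 = 1. Resulting codeword lengths (in the order the probabilities were given): (3, 4, 4, 2, 2, 2). L_avg = sum(p_i * l_i) = 9/74*3 + 4/37*4 + 1/74*4 + 9/37*2 + 6/37*2 + 13/37*2 = 175/74 = 2.3649

2.3649 bits


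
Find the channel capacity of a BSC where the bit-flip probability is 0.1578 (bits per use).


H(p) = -p*log2(p) - (1-p)*log2(1-p) = -0.1578*log2(0.1578) - 0.8422*log2(0.8422) = 0.420353 + 0.208668 = 0.629. C = 1 - H(p) = 1 - 0.629 = 0.371

0.371 bits


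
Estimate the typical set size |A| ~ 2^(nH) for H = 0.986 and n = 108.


log2|A_typical| = nH = 108 * 0.986 = 106.488, so |A_typical| ~ 2^106.488 = 1.138e+32

1.138e+32


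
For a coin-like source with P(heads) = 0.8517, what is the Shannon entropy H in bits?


H = -p*log2(p) - (1-p)*log2(1-p). -0.8517*log2(0.8517) = 0.197239; -0.1483*log2(0.1483) = 0.408331. H = 0.197239 + 0.408331 = 0.6056

0.6056 bits


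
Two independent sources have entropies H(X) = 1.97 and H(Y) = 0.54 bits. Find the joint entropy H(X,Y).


For independent variables, H(X,Y) = H(X) + H(Y) = 1.97 + 0.54 = 2.51

2.51 bits


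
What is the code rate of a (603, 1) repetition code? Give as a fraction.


Rate = k/n = 1/603

1/603


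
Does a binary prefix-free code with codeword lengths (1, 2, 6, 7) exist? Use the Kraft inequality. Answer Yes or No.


Kraft sum = sum(2^(-l_i)) = 0.7734, need <= 1. Result: satisfied (a binary prefix-free code with these lengths exists)

Yes


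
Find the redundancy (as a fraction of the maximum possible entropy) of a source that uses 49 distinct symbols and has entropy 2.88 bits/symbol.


H_max = log2(K) = log2(49) = 5.6147 bits/symbol. Redundancy = 1 - H/H_max = 1 - 2.88/5.6147 = 1 - 0.5129 = 0.4871

0.4871


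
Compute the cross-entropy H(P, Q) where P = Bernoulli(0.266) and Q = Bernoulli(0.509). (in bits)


H(P,Q) = -p*log2(q) - (1-p)*log2(1-q). -0.266*log2(0.509) = 0.259154; -0.734*log2(0.491) = 0.753235. H(P,Q) = 0.259154 + 0.753235 = 1.0124

1.0124 bits


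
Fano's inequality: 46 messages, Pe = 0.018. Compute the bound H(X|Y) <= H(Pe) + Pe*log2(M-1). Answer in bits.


H(Pe) = -Pe*log2(Pe) - (1-Pe)*log2(1-Pe) = -0.018*log2(0.018) - 0.982*log2(0.982) = 0.104325 + 0.025733 = 0.1301. Pe*log2(M-1) = 0.018*log2(45) = 0.098853. Bound = H(Pe) + Pe*log2(M-1) = 0.104325 + 0.025733 + 0.098853 = 0.2289

0.2289 bits


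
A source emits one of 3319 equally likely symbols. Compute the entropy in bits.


H = log2(n) = log2(3319) = 11.6965

11.6965 bits


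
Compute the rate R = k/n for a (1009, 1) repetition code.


Rate = k/n = 1/1009

1/1009


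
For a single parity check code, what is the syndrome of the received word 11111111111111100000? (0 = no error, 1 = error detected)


Syndrome = XOR of all bits = 1 XOR 1 XOR 1 XOR 1 XOR 1 XOR 1 XOR 1 XOR 1 XOR 1 XOR 1 XOR 1 XOR 1 XOR 1 XOR 1 XOR 1 XOR 0 XOR 0 XOR 0 XOR 0 XOR 0 = 1

1


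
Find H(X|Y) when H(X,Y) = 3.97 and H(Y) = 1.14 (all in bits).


H(X|Y) = H(X,Y) - H(Y) = 3.97 - 1.14 = 2.83

2.83 bits


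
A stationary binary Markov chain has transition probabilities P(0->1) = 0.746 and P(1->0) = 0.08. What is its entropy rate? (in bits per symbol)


Stationary distribution: pi_0 = p10/(p01+p10) = 0.0969, pi_1 = 0.9031. Entropy rate H' = pi_0*H(p01) + pi_1*H(p10) = 0.0969*0.8176 + 0.9031*0.4022 = 0.4424

0.4424 bits/symbol


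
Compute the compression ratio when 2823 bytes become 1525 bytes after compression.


Ratio = original / compressed = 2823 / 1525 = 1.8511

1.8511


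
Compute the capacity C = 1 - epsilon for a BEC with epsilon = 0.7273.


C = 1 - epsilon = 1 - 0.7273 = 0.2727

0.2727 bits


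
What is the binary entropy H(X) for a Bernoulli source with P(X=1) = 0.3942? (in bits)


H = -p*log2(p) - (1-p)*log2(1-p). -0.3942*log2(0.3942) = 0.529411; -0.6058*log2(0.6058) = 0.438046. H = 0.529411 + 0.438046 = 0.9675

0.9675 bits


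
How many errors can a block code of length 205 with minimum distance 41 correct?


Correction capability = floor((d-1)/2) = floor((41-1)/2) = 20

20 errors


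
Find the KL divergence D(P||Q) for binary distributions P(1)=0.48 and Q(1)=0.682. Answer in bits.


KL = p*log2(p/q) + (1-p)*log2((1-p)/(1-q)) = 0.48*log2(0.48/0.682) + 0.52*log2(0.52/0.318) = 0.1257

0.1257 bits


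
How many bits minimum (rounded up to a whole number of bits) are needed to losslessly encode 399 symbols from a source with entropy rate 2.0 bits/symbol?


Minimum bits >= n * H = 399 * 2.0 = 798.0, rounded up to a whole number of bits = 798

798 bits


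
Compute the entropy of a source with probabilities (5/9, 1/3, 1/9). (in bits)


H = -sum(p_i * log2(p_i)). Terms: -(5/9)*log2(5/9) = 0.471109; -(1/3)*log2(1/3) = 0.528321; -(1/9)*log2(1/9) = 0.352214. H = 0.471109 + 0.528321 + 0.352214 = 1.3516

1.3516 bits


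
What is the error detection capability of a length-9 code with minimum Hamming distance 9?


Detection capability = d_min - 1 = 9 - 1 = 8

8 errors


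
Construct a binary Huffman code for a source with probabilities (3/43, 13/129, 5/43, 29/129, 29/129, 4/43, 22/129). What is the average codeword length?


Huffman construction (repeatedly merge the two least-probable nodes; each merge adds 1 bit to every symbol beneath it): 3/43 + 4/43 = 7/43; 13/129 + 5/43 = 28/129; 7/43 + 22/129 = 1/3; 28/129 + 29/129 = 19/43; 29/129 + 1/3 = 24/43; 19/43 + 24/43 = 1. Resulting codeword lengths (in the order the probabilities were given): (4, 3, 3, 2, 2, 4, 3). L_avg = sum(p_i * l_i) = 3/43*4 + 13/129*3 + 5/43*3 + 29/129*2 + 29/129*2 + 4/43*4 + 22/129*3 = 350/129 = 2.7132

2.7132 bits


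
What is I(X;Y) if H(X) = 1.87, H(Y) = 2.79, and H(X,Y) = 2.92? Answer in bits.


I(X;Y) = H(X) + H(Y) - H(X,Y) = 1.87 + 2.79 - 2.92 = 1.74

1.74 bits


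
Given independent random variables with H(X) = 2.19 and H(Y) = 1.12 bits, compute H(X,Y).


For independent variables, H(X,Y) = H(X) + H(Y) = 2.19 + 1.12 = 3.31

3.31 bits


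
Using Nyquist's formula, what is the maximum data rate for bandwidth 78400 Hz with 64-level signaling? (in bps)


Rate = 2 * B * log2(M) = 2 * 78400 * 6.0 = 940800.0

940800.0 bps


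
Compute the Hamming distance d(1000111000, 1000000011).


Count differing positions: . . . . ^ ^ ^ . ^ ^ = 5 differences

5


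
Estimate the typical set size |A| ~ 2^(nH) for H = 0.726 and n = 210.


log2|A_typical| = nH = 210 * 0.726 = 152.46, so |A_typical| ~ 2^152.46 = 7.853e+45

7.853e+45


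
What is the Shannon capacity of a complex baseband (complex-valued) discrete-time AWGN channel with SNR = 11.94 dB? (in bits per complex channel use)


SNR_linear = 10^(11.94/10) = 15.6315; C = log2(1 + SNR_linear) = log2(1 + 15.6315) = 4.0558

4.0558 bits/channel use


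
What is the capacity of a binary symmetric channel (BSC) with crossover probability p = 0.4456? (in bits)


H(p) = -p*log2(p) - (1-p)*log2(1-p) = -0.4456*log2(0.4456) - 0.5544*log2(0.5544) = 0.519649 + 0.471795 = 0.9914. C = 1 - H(p) = 1 - 0.9914 = 0.0086

0.0086 bits


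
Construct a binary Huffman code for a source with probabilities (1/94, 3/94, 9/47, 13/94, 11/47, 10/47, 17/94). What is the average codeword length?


Huffman construction (repeatedly merge the two least-probable nodes; each merge adds 1 bit to every symbol beneath it): 1/94 + 3/94 = 2/47; 2/47 + 13/94 = 17/94; 17/94 + 17/94 = 17/47; 9/47 + 10/47 = 19/47; 11/47 + 17/47 = 28/47; 19/47 + 28/47 = 1. Resulting codeword lengths (in the order the probabilities were given): (5, 5, 2, 4, 2, 2, 3). L_avg = sum(p_i * l_i) = 1/94*5 + 3/94*5 + 9/47*2 + 13/94*4 + 11/47*2 + 10/47*2 + 17/94*3 = 243/94 = 2.5851

2.5851 bits


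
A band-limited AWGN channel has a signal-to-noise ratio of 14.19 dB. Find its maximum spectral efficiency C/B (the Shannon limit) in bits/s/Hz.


SNR_linear = 10^(14.19/10) = 26.2422; C/B = log2(1 + SNR_linear) = log2(1 + 26.2422) = 4.7678

4.7678 bits/s/Hz


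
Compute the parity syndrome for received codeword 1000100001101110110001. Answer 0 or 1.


Syndrome = XOR of all bits = 1 XOR 0 XOR 0 XOR 0 XOR 1 XOR 0 XOR 0 XOR 0 XOR 0 XOR 1 XOR 1 XOR 0 XOR 1 XOR 1 XOR 1 XOR 0 XOR 1 XOR 1 XOR 0 XOR 0 XOR 0 XOR 1 = 0

0


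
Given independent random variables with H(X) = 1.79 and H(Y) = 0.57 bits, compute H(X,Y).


For independent variables, H(X,Y) = H(X) + H(Y) = 1.79 + 0.57 = 2.36

2.36 bits


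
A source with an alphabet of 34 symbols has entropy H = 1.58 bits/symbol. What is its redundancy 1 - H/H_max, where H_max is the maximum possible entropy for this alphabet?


H_max = log2(K) = log2(34) = 5.0875 bits/symbol. Redundancy = 1 - H/H_max = 1 - 1.58/5.0875 = 1 - 0.3106 = 0.6894

0.6894


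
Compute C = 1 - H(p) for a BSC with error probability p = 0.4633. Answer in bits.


H(p) = -p*log2(p) - (1-p)*log2(1-p) = -0.4633*log2(0.4633) - 0.5367*log2(0.5367) = 0.514254 + 0.481856 = 0.9961. C = 1 - H(p) = 1 - 0.9961 = 0.0039

0.0039 bits


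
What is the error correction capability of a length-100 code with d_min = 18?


Correction capability = floor((d-1)/2) = floor((18-1)/2) = 8

8 errors


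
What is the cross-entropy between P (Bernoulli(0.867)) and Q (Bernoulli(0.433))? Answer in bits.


H(P,Q) = -p*log2(q) - (1-p)*log2(1-q). -0.867*log2(0.433) = 1.046955; -0.133*log2(0.567) = 0.108871. H(P,Q) = 1.046955 + 0.108871 = 1.1558

1.1558 bits


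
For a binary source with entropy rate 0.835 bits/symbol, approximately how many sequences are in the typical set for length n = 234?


log2|A_typical| = nH = 234 * 0.835 = 195.39, so |A_typical| ~ 2^195.39 = 6.580e+58

6.580e+58


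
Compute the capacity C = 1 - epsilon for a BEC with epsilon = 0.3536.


C = 1 - epsilon = 1 - 0.3536 = 0.6464

0.6464 bits


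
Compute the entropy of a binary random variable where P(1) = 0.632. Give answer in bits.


H = -p*log2(p) - (1-p)*log2(1-p). -0.632*log2(0.632) = 0.418386; -0.368*log2(0.368) = 0.530738. H = 0.418386 + 0.530738 = 0.9491

0.9491 bits


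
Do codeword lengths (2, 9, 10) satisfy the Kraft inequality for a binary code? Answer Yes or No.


Kraft sum = sum(2^(-l_i)) = 0.2529, need <= 1. Result: satisfied (a binary prefix-free code with these lengths exists)

Yes


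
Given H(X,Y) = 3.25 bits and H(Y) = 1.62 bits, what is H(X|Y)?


H(X|Y) = H(X,Y) - H(Y) = 3.25 - 1.62 = 1.63

1.63 bits


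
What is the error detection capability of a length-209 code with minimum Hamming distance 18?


Detection capability = d_min - 1 = 18 - 1 = 17

17 errors


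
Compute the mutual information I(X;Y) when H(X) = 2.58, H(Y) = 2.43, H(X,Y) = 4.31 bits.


I(X;Y) = H(X) + H(Y) - H(X,Y) = 2.58 + 2.43 - 4.31 = 0.7

0.7 bits


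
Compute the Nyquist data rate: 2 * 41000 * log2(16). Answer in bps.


Rate = 2 * B * log2(M) = 2 * 41000 * 4.0 = 328000.0

328000.0 bps


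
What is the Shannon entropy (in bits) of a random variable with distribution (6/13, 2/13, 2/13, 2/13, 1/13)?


H = -sum(p_i * log2(p_i)). Terms: -(6/13)*log2(6/13) = 0.514836; -(2/13)*log2(2/13) = 0.415452; -(2/13)*log2(2/13) = 0.415452; -(2/13)*log2(2/13) = 0.415452; -(1/13)*log2(1/13) = 0.284649. H = 0.514836 + 0.415452 + 0.415452 + 0.415452 + 0.284649 = 2.0458

2.0458 bits


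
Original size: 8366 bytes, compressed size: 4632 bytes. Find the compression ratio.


Ratio = original / compressed = 8366 / 4632 = 1.8061

1.8061


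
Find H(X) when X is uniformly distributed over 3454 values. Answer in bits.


H = log2(n) = log2(3454) = 11.7541

11.7541 bits


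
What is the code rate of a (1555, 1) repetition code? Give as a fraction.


Rate = k/n = 1/1555

1/1555


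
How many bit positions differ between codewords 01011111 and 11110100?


Count differing positions: ^ . ^ . ^ . ^ ^ = 5 differences

5


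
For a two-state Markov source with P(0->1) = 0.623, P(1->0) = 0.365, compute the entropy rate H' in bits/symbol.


Stationary distribution: pi_0 = p10/(p01+p10) = 0.3694, pi_1 = 0.6306. Entropy rate H' = pi_0*H(p01) + pi_1*H(p10) = 0.3694*0.9559 + 0.6306*0.9468 = 0.9501

0.9501 bits/symbol


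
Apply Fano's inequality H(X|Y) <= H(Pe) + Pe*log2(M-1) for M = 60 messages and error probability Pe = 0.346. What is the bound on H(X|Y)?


H(Pe) = -Pe*log2(Pe) - (1-Pe)*log2(1-Pe) = -0.346*log2(0.346) - 0.654*log2(0.654) = 0.529780 + 0.400665 = 0.9304. Pe*log2(M-1) = 0.346*log2(59) = 2.035394. Bound = H(Pe) + Pe*log2(M-1) = 0.529780 + 0.400665 + 2.035394 = 2.9658

2.9658 bits


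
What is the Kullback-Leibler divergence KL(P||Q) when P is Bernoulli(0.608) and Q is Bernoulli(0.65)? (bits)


KL = p*log2(p/q) + (1-p)*log2((1-p)/(1-q)) = 0.608*log2(0.608/0.65) + 0.392*log2(0.392/0.35) = 0.0055

0.0055 bits


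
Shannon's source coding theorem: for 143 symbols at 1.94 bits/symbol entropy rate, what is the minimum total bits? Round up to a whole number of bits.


Minimum bits >= n * H = 143 * 1.94 = 277.42, rounded up to a whole number of bits = 278

278 bits


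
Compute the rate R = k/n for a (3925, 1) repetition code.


Rate = k/n = 1/3925

1/3925


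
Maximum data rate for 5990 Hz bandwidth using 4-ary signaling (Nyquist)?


Rate = 2 * B * log2(M) = 2 * 5990 * 2.0 = 23960.0

23960.0 bps


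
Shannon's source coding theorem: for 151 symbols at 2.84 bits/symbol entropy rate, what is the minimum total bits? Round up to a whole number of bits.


Minimum bits >= n * H = 151 * 2.84 = 428.84, rounded up to a whole number of bits = 429

429 bits


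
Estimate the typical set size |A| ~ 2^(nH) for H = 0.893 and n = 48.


log2|A_typical| = nH = 48 * 0.893 = 42.864, so |A_typical| ~ 2^42.864 = 8.005e+12

8.005e+12


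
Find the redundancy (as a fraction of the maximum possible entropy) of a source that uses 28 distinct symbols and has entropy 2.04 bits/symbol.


H_max = log2(K) = log2(28) = 4.8074 bits/symbol. Redundancy = 1 - H/H_max = 1 - 2.04/4.8074 = 1 - 0.4243 = 0.5757

0.5757


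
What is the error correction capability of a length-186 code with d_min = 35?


Correction capability = floor((d-1)/2) = floor((35-1)/2) = 17

17 errors


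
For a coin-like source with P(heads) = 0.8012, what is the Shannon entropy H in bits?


H = -p*log2(p) - (1-p)*log2(1-p). -0.8012*log2(0.8012) = 0.256196; -0.1988*log2(0.1988) = 0.463325. H = 0.256196 + 0.463325 = 0.7195

0.7195 bits


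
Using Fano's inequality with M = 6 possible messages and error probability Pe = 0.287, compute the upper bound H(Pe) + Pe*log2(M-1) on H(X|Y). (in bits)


H(Pe) = -Pe*log2(Pe) - (1-Pe)*log2(1-Pe) = -0.287*log2(0.287) - 0.713*log2(0.713) = 0.516852 + 0.347963 = 0.8648. Pe*log2(M-1) = 0.287*log2(5) = 0.666393. Bound = H(Pe) + Pe*log2(M-1) = 0.516852 + 0.347963 + 0.666393 = 1.5312

1.5312 bits


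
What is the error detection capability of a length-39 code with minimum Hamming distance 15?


Detection capability = d_min - 1 = 15 - 1 = 14

14 errors


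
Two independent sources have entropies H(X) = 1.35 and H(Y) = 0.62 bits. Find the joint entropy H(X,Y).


For independent variables, H(X,Y) = H(X) + H(Y) = 1.35 + 0.62 = 1.97

1.97 bits


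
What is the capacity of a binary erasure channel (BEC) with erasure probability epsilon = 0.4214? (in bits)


C = 1 - epsilon = 1 - 0.4214 = 0.5786

0.5786 bits


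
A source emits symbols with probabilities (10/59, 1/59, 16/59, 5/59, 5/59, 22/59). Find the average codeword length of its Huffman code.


Huffman construction (repeatedly merge the two least-probable nodes; each merge adds 1 bit to every symbol beneath it): 1/59 + 5/59 = 6/59; 5/59 + 6/59 = 11/59; 10/59 + 11/59 = 21/59; 16/59 + 21/59 = 37/59; 22/59 + 37/59 = 1. Resulting codeword lengths (in the order the probabilities were given): (3, 5, 2, 5, 4, 1). L_avg = sum(p_i * l_i) = 10/59*3 + 1/59*5 + 16/59*2 + 5/59*5 + 5/59*4 + 22/59*1 = 134/59 = 2.2712

2.2712 bits


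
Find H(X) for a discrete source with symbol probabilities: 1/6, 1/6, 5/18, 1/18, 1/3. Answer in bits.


H = -sum(p_i * log2(p_i)). Terms: -(1/6)*log2(1/6) = 0.430827; -(1/6)*log2(1/6) = 0.430827; -(5/18)*log2(5/18) = 0.513332; -(1/18)*log2(1/18) = 0.231663; -(1/3)*log2(1/3) = 0.528321. H = 0.430827 + 0.430827 + 0.513332 + 0.231663 + 0.528321 = 2.135

2.135 bits


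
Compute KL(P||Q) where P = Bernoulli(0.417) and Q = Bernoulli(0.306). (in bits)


KL = p*log2(p/q) + (1-p)*log2((1-p)/(1-q)) = 0.417*log2(0.417/0.306) + 0.583*log2(0.583/0.694) = 0.0396

0.0396 bits


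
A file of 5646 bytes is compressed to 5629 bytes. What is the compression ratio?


Ratio = original / compressed = 5646 / 5629 = 1.003

1.003


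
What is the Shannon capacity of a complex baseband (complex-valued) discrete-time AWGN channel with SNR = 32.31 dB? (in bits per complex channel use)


SNR_linear = 10^(32.31/10) = 1702.1585; C = log2(1 + SNR_linear) = log2(1 + 1702.1585) = 10.734

10.734 bits/channel use


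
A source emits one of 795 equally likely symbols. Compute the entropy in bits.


H = log2(n) = log2(795) = 9.6348

9.6348 bits


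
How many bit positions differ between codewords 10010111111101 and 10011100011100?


Count differing positions: . . . . ^ . ^ ^ ^ . . . . ^ = 5 differences

5


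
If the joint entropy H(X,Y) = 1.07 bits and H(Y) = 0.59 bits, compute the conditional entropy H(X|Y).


H(X|Y) = H(X,Y) - H(Y) = 1.07 - 0.59 = 0.48

0.48 bits


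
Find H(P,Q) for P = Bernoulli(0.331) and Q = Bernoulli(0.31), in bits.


H(P,Q) = -p*log2(q) - (1-p)*log2(1-q). -0.331*log2(0.31) = 0.559277; -0.669*log2(0.69) = 0.358137. H(P,Q) = 0.559277 + 0.358137 = 0.9174

0.9174 bits


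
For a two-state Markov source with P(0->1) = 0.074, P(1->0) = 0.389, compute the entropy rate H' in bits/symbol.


Stationary distribution: pi_0 = p10/(p01+p10) = 0.8402, pi_1 = 0.1598. Entropy rate H' = pi_0*H(p01) + pi_1*H(p10) = 0.8402*0.3807 + 0.1598*0.9642 = 0.4739

0.4739 bits/symbol


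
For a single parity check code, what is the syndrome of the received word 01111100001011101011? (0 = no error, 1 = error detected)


Syndrome = XOR of all bits = 0 XOR 1 XOR 1 XOR 1 XOR 1 XOR 1 XOR 0 XOR 0 XOR 0 XOR 0 XOR 1 XOR 0 XOR 1 XOR 1 XOR 1 XOR 0 XOR 1 XOR 0 XOR 1 XOR 1 = 0

0


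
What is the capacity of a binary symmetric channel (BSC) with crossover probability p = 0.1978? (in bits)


H(p) = -p*log2(p) - (1-p)*log2(1-p) = -0.1978*log2(0.1978) - 0.8022*log2(0.8022) = 0.462434 + 0.255072 = 0.7175. C = 1 - H(p) = 1 - 0.7175 = 0.2825

0.2825 bits


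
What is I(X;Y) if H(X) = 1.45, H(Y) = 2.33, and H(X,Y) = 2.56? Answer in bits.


I(X;Y) = H(X) + H(Y) - H(X,Y) = 1.45 + 2.33 - 2.56 = 1.22

1.22 bits


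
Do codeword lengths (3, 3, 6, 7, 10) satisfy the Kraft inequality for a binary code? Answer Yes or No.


Kraft sum = sum(2^(-l_i)) = 0.2744, need <= 1. Result: satisfied (a binary prefix-free code with these lengths exists)

Yes


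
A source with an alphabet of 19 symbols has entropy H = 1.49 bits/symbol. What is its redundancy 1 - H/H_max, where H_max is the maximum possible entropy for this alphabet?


H_max = log2(K) = log2(19) = 4.2479 bits/symbol. Redundancy = 1 - H/H_max = 1 - 1.49/4.2479 = 1 - 0.3508 = 0.6492

0.6492


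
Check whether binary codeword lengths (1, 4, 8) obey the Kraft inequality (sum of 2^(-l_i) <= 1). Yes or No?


Kraft sum = sum(2^(-l_i)) = 0.5664, need <= 1. Result: satisfied (a binary prefix-free code with these lengths exists)

Yes


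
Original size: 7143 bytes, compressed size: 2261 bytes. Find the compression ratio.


Ratio = original / compressed = 7143 / 2261 = 3.1592

3.1592


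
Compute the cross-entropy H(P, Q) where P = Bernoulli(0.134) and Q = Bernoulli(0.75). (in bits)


H(P,Q) = -p*log2(q) - (1-p)*log2(1-q). -0.134*log2(0.75) = 0.055615; -0.866*log2(0.25) = 1.732000. H(P,Q) = 0.055615 + 1.732000 = 1.7876

1.7876 bits


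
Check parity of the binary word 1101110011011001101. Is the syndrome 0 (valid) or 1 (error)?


Syndrome = XOR of all bits = 1 XOR 1 XOR 0 XOR 1 XOR 1 XOR 1 XOR 0 XOR 0 XOR 1 XOR 1 XOR 0 XOR 1 XOR 1 XOR 0 XOR 0 XOR 1 XOR 1 XOR 0 XOR 1 = 0

0


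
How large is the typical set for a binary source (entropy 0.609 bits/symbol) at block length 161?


log2|A_typical| = nH = 161 * 0.609 = 98.049, so |A_typical| ~ 2^98.049 = 3.279e+29

3.279e+29


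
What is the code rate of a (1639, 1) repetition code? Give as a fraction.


Rate = k/n = 1/1639

1/1639


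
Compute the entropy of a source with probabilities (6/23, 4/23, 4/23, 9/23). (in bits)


H = -sum(p_i * log2(p_i)). Terms: -(6/23)*log2(6/23) = 0.505722; -(4/23)*log2(4/23) = 0.438880; -(4/23)*log2(4/23) = 0.438880; -(9/23)*log2(9/23) = 0.529684. H = 0.505722 + 0.438880 + 0.438880 + 0.529684 = 1.9132

1.9132 bits
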